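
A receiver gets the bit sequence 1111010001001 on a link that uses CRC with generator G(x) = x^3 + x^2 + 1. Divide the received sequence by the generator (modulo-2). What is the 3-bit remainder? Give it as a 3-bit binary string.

000

Modulo-2 division of 1111010001001 by 1101:
  pos 0: 1111 XOR 1101 = 0010
  pos 2: 1001 XOR 1101 = 0100
  pos 3: 1000 XOR 1101 = 0101
  pos 4: 1010 XOR 1101 = 0111
  pos 5: 1110 XOR 1101 = 0011
  pos 7: 1110 XOR 1101 = 0011
  pos 9: 1101 XOR 1101 = 0000
Remainder = 000 (zero — the frame passes the CRC check).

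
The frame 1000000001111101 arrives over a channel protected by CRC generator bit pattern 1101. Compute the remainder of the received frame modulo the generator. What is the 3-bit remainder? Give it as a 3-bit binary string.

000

Modulo-2 division of 1000000001111101 by 1101:
  pos 0: 1000 XOR 1101 = 0101
  pos 1: 1010 XOR 1101 = 0111
  pos 2: 1110 XOR 1101 = 0011
  pos 4: 1100 XOR 1101 = 0001
  pos 7: 1011 XOR 1101 = 0110
  pos 8: 1101 XOR 1101 = 0000
  pos 12: 1101 XOR 1101 = 0000
Remainder = 000 (zero — the frame passes the CRC check).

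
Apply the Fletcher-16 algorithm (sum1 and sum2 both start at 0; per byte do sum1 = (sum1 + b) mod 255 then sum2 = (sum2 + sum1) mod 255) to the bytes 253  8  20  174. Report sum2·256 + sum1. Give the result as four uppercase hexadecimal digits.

E6C8

Running sums (mod 255):
  after byte 0 (253): sum1=253, sum2=253
  after byte 1 (8): sum1=6, sum2=4
  after byte 2 (20): sum1=26, sum2=30
  after byte 3 (174): sum1=200, sum2=230
Checksum = sum2·256 + sum1 = 230·256 + 200 = 59080 = 0xE6C8.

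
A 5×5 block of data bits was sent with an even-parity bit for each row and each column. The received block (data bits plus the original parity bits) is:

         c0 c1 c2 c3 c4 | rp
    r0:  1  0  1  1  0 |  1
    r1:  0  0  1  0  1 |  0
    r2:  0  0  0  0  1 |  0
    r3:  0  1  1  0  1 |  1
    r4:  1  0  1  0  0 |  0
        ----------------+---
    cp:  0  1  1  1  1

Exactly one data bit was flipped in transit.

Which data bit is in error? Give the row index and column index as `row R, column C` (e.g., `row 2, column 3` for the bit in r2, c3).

Recompute each row's even parity and compare to rp:
  r0: data parity 1, sent rp 1 → ok
  r1: data parity 0, sent rp 0 → ok
  r2: data parity 1, sent rp 0 → mismatch
  r3: data parity 1, sent rp 1 → ok
  r4: data parity 0, sent rp 0 → ok
Recompute each column's even parity and compare to cp:
  c0: data parity 0, sent cp 0 → ok
  c1: data parity 1, sent cp 1 → ok
  c2: data parity 0, sent cp 1 → mismatch
  c3: data parity 1, sent cp 1 → ok
  c4: data parity 1, sent cp 1 → ok
Exactly one row (r2) and one column (c2) fail → the flipped bit is at their intersection.

row 2, column 2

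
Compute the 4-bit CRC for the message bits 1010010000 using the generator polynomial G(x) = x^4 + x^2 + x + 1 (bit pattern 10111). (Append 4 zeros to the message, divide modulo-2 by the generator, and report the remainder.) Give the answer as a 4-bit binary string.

1110

Append 4 zeros: 10100100000000. Divide by 10111 (XOR where the leading bit is 1):
  pos 0: 10100 XOR 10111 = 00011
  pos 3: 11100 XOR 10111 = 01011
  pos 4: 10110 XOR 10111 = 00001
  pos 8: 10000 XOR 10111 = 00111
Remainder (last 4 bits) = 1110. This is the CRC / FCS.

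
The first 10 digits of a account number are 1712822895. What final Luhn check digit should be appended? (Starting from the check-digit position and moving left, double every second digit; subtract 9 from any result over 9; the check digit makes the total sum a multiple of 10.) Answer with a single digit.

Partial digits right→left: 5 9 8 2 2 8 2 1 7 1
Double every second digit counting from the check-digit position (so the 1st, 3rd, 5th, ... of the partial from the right).
  doubled (with −9 where >9): 1 7 4 4 5 → sum 21
  kept as-is: 9 2 8 1 1 → sum 21
Total = 21 + 21 = 42.
Check digit = (10 − (42 mod 10)) mod 10 = 8.

8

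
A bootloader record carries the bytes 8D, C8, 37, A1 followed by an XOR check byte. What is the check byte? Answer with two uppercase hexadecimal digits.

D3

XOR the bytes together:
  start with 0x8D
  0x8D ⊕ 0xC8 = 0x45
  0x45 ⊕ 0x37 = 0x72
  0x72 ⊕ 0xA1 = 0xD3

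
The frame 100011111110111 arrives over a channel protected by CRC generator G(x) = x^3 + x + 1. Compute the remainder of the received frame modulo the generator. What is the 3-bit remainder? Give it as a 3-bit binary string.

Modulo-2 division of 100011111110111 by 1011:
  pos 0: 1000 XOR 1011 = 0011
  pos 2: 1111 XOR 1011 = 0100
  pos 3: 1001 XOR 1011 = 0010
  pos 5: 1011 XOR 1011 = 0000
  pos 9: 1101 XOR 1011 = 0110
  pos 10: 1101 XOR 1011 = 0110
  pos 11: 1101 XOR 1011 = 0110
Remainder = 110 (nonzero — an error is detected).

110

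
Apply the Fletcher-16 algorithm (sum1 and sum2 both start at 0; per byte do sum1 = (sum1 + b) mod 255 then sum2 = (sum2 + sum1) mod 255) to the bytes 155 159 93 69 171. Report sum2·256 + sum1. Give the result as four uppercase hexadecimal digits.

Running sums (mod 255):
  after byte 0 (155): sum1=155, sum2=155
  after byte 1 (159): sum1=59, sum2=214
  after byte 2 (93): sum1=152, sum2=111
  after byte 3 (69): sum1=221, sum2=77
  after byte 4 (171): sum1=137, sum2=214
Checksum = sum2·256 + sum1 = 214·256 + 137 = 54921 = 0xD689.

D689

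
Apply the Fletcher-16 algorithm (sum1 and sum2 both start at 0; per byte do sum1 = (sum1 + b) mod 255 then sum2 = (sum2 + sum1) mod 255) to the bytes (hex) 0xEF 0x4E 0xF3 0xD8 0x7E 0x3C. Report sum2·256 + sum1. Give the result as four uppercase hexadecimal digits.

Running sums (mod 255):
  after byte 0 (0xEF): sum1=239, sum2=239
  after byte 1 (0x4E): sum1=62, sum2=46
  after byte 2 (0xF3): sum1=50, sum2=96
  after byte 3 (0xD8): sum1=11, sum2=107
  after byte 4 (0x7E): sum1=137, sum2=244
  after byte 5 (0x3C): sum1=197, sum2=186
Checksum = sum2·256 + sum1 = 186·256 + 197 = 47813 = 0xBAC5.

BAC5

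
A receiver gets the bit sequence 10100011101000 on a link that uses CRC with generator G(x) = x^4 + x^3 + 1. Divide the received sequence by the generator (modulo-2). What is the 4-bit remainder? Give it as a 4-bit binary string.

Modulo-2 division of 10100011101000 by 11001:
  pos 0: 10100 XOR 11001 = 01101
  pos 1: 11010 XOR 11001 = 00011
  pos 4: 11111 XOR 11001 = 00110
  pos 6: 11001 XOR 11001 = 00000
Remainder = 0000 (zero — the frame passes the CRC check).

0000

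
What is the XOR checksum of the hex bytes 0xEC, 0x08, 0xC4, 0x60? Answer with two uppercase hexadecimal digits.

40

XOR the bytes together:
  start with 0xEC
  0xEC ⊕ 0x08 = 0xE4
  0xE4 ⊕ 0xC4 = 0x20
  0x20 ⊕ 0x60 = 0x40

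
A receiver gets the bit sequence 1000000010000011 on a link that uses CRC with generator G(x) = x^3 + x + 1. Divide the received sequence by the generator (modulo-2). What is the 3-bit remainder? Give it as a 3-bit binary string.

000

Modulo-2 division of 1000000010000011 by 1011:
  pos 0: 1000 XOR 1011 = 0011
  pos 2: 1100 XOR 1011 = 0111
  pos 3: 1110 XOR 1011 = 0101
  pos 4: 1010 XOR 1011 = 0001
  pos 7: 1100 XOR 1011 = 0111
  pos 8: 1110 XOR 1011 = 0101
  pos 9: 1010 XOR 1011 = 0001
  pos 12: 1011 XOR 1011 = 0000
Remainder = 000 (zero — the frame passes the CRC check).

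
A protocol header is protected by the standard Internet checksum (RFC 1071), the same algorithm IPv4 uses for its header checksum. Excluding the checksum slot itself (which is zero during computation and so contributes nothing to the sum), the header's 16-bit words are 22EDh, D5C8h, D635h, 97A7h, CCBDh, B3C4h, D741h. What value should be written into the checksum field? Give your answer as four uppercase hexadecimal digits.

41A8

One's-complement addition (fold any carry out of bit 15 back into bit 0):
  0x22ED + 0xD5C8 = 0x0F8B5
  0xF8B5 + 0xD635 = 0x1CEEA → wrap carry → 0xCEEB
  0xCEEB + 0x97A7 = 0x16692 → wrap carry → 0x6693
  0x6693 + 0xCCBD = 0x13350 → wrap carry → 0x3351
  0x3351 + 0xB3C4 = 0x0E715
  0xE715 + 0xD741 = 0x1BE56 → wrap carry → 0xBE57
One's-complement sum = 0xBE57.
Checksum = ~0xBE57 & 0xFFFF = 0x41A8.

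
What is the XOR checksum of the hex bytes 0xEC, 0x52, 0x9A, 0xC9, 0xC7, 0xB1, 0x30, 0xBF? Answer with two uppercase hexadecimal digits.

14

XOR the bytes together:
  start with 0xEC
  0xEC ⊕ 0x52 = 0xBE
  0xBE ⊕ 0x9A = 0x24
  0x24 ⊕ 0xC9 = 0xED
  0xED ⊕ 0xC7 = 0x2A
  0x2A ⊕ 0xB1 = 0x9B
  0x9B ⊕ 0x30 = 0xAB
  0xAB ⊕ 0xBF = 0x14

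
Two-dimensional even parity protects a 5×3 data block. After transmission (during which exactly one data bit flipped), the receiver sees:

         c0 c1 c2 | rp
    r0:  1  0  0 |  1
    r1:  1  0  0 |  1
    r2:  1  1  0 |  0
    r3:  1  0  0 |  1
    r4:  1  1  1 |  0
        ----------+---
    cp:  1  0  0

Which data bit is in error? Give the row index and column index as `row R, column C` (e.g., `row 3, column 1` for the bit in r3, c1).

Recompute each row's even parity and compare to rp:
  r0: data parity 1, sent rp 1 → ok
  r1: data parity 1, sent rp 1 → ok
  r2: data parity 0, sent rp 0 → ok
  r3: data parity 1, sent rp 1 → ok
  r4: data parity 1, sent rp 0 → mismatch
Recompute each column's even parity and compare to cp:
  c0: data parity 1, sent cp 1 → ok
  c1: data parity 0, sent cp 0 → ok
  c2: data parity 1, sent cp 0 → mismatch
Exactly one row (r4) and one column (c2) fail → the flipped bit is at their intersection.

row 4, column 2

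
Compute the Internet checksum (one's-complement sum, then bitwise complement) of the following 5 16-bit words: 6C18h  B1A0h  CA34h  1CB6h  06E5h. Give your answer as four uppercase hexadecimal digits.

F476

One's-complement addition (fold any carry out of bit 15 back into bit 0):
  0x6C18 + 0xB1A0 = 0x11DB8 → wrap carry → 0x1DB9
  0x1DB9 + 0xCA34 = 0x0E7ED
  0xE7ED + 0x1CB6 = 0x104A3 → wrap carry → 0x04A4
  0x04A4 + 0x06E5 = 0x00B89
One's-complement sum = 0x0B89.
Checksum = ~0x0B89 & 0xFFFF = 0xF476.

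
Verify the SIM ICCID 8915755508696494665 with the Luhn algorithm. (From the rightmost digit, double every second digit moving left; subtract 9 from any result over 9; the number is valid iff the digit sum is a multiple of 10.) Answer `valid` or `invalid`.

valid

From the right, keep odd positions and double even positions (subtract 9 from any doubled value over 9):
  doubled (positions 2,4,...): 3 8 8 9 7 1 1 1 9 → sum 47
  kept (positions 1,3,...): 5 6 9 6 6 0 5 7 1 8 → sum 53
Total = 100.
100 mod 10 = 0, so the number is valid.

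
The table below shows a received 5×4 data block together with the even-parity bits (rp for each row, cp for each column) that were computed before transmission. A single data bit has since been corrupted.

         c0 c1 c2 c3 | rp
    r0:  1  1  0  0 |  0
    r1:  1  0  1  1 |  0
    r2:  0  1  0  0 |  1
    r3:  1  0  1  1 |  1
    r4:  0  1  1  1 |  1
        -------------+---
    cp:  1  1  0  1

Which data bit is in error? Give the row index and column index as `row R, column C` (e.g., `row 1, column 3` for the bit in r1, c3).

row 1, column 2

Recompute each row's even parity and compare to rp:
  r0: data parity 0, sent rp 0 → ok
  r1: data parity 1, sent rp 0 → mismatch
  r2: data parity 1, sent rp 1 → ok
  r3: data parity 1, sent rp 1 → ok
  r4: data parity 1, sent rp 1 → ok
Recompute each column's even parity and compare to cp:
  c0: data parity 1, sent cp 1 → ok
  c1: data parity 1, sent cp 1 → ok
  c2: data parity 1, sent cp 0 → mismatch
  c3: data parity 1, sent cp 1 → ok
Exactly one row (r1) and one column (c2) fail → the flipped bit is at their intersection.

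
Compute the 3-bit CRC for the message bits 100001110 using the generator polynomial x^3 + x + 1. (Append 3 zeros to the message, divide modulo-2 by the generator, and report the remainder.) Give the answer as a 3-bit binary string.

Append 3 zeros: 100001110000. Divide by 1011 (XOR where the leading bit is 1):
  pos 0: 1000 XOR 1011 = 0011
  pos 2: 1101 XOR 1011 = 0110
  pos 3: 1101 XOR 1011 = 0110
  pos 4: 1101 XOR 1011 = 0110
  pos 5: 1100 XOR 1011 = 0111
  pos 6: 1110 XOR 1011 = 0101
  pos 7: 1010 XOR 1011 = 0001
Remainder (last 3 bits) = 010. This is the CRC / FCS.

010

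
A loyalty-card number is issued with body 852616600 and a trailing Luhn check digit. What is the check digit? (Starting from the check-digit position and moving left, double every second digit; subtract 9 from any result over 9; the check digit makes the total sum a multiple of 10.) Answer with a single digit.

7

Partial digits right→left: 0 0 6 6 1 6 2 5 8
Double every second digit counting from the check-digit position (so the 1st, 3rd, 5th, ... of the partial from the right).
  doubled (with −9 where >9): 0 3 2 4 7 → sum 16
  kept as-is: 0 6 6 5 → sum 17
Total = 16 + 17 = 33.
Check digit = (10 − (33 mod 10)) mod 10 = 7.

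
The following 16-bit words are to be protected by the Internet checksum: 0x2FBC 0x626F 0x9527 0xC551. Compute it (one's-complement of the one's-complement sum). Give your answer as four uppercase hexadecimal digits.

One's-complement addition (fold any carry out of bit 15 back into bit 0):
  0x2FBC + 0x626F = 0x0922B
  0x922B + 0x9527 = 0x12752 → wrap carry → 0x2753
  0x2753 + 0xC551 = 0x0ECA4
One's-complement sum = 0xECA4.
Checksum = ~0xECA4 & 0xFFFF = 0x135B.

135B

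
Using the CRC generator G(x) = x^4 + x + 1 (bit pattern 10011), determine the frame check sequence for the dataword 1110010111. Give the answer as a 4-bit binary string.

0000

Append 4 zeros: 11100101110000. Divide by 10011 (XOR where the leading bit is 1):
  pos 0: 11100 XOR 10011 = 01111
  pos 1: 11111 XOR 10011 = 01100
  pos 2: 11000 XOR 10011 = 01011
  pos 3: 10111 XOR 10011 = 00100
  pos 5: 10011 XOR 10011 = 00000
Remainder (last 4 bits) = 0000. This is the CRC / FCS.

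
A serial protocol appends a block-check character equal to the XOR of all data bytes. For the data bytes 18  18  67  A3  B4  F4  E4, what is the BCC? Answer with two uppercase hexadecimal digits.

60

XOR the bytes together:
  start with 0x18
  0x18 ⊕ 0x18 = 0x00
  0x00 ⊕ 0x67 = 0x67
  0x67 ⊕ 0xA3 = 0xC4
  0xC4 ⊕ 0xB4 = 0x70
  0x70 ⊕ 0xF4 = 0x84
  0x84 ⊕ 0xE4 = 0x60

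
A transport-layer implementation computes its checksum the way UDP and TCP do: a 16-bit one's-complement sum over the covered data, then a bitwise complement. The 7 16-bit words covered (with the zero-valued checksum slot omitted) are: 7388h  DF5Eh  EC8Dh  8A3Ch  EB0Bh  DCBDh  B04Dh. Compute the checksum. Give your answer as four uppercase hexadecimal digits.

One's-complement addition (fold any carry out of bit 15 back into bit 0):
  0x7388 + 0xDF5E = 0x152E6 → wrap carry → 0x52E7
  0x52E7 + 0xEC8D = 0x13F74 → wrap carry → 0x3F75
  0x3F75 + 0x8A3C = 0x0C9B1
  0xC9B1 + 0xEB0B = 0x1B4BC → wrap carry → 0xB4BD
  0xB4BD + 0xDCBD = 0x1917A → wrap carry → 0x917B
  0x917B + 0xB04D = 0x141C8 → wrap carry → 0x41C9
One's-complement sum = 0x41C9.
Checksum = ~0x41C9 & 0xFFFF = 0xBE36.

BE36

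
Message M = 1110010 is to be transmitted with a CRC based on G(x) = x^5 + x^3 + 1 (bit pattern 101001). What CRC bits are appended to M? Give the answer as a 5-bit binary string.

10011

Append 5 zeros: 111001000000. Divide by 101001 (XOR where the leading bit is 1):
  pos 0: 111001 XOR 101001 = 010000
  pos 1: 100000 XOR 101001 = 001001
  pos 3: 100100 XOR 101001 = 001101
  pos 5: 110100 XOR 101001 = 011101
  pos 6: 111010 XOR 101001 = 010011
Remainder (last 5 bits) = 10011. This is the CRC / FCS.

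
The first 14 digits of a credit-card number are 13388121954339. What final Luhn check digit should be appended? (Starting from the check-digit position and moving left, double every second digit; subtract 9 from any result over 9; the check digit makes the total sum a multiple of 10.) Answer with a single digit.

7

Partial digits right→left: 9 3 3 4 5 9 1 2 1 8 8 3 3 1
Double every second digit counting from the check-digit position (so the 1st, 3rd, 5th, ... of the partial from the right).
  doubled (with −9 where >9): 9 6 1 2 2 7 6 → sum 33
  kept as-is: 3 4 9 2 8 3 1 → sum 30
Total = 33 + 30 = 63.
Check digit = (10 − (63 mod 10)) mod 10 = 7.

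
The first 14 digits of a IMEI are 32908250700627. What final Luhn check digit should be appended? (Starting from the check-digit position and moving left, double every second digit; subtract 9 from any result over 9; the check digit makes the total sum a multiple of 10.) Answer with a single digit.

0

Partial digits right→left: 7 2 6 0 0 7 0 5 2 8 0 9 2 3
Double every second digit counting from the check-digit position (so the 1st, 3rd, 5th, ... of the partial from the right).
  doubled (with −9 where >9): 5 3 0 0 4 0 4 → sum 16
  kept as-is: 2 0 7 5 8 9 3 → sum 34
Total = 16 + 34 = 50.
Check digit = (10 − (50 mod 10)) mod 10 = 0.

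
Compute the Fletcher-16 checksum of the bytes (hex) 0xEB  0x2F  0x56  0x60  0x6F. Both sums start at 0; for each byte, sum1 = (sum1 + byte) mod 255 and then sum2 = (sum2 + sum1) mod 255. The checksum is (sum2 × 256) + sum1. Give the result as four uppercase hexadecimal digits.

8B41

Running sums (mod 255):
  after byte 0 (0xEB): sum1=235, sum2=235
  after byte 1 (0x2F): sum1=27, sum2=7
  after byte 2 (0x56): sum1=113, sum2=120
  after byte 3 (0x60): sum1=209, sum2=74
  after byte 4 (0x6F): sum1=65, sum2=139
Checksum = sum2·256 + sum1 = 139·256 + 65 = 35649 = 0x8B41.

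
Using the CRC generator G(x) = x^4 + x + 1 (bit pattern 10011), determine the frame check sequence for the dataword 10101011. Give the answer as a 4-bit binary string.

1010

Append 4 zeros: 101010110000. Divide by 10011 (XOR where the leading bit is 1):
  pos 0: 10101 XOR 10011 = 00110
  pos 2: 11001 XOR 10011 = 01010
  pos 3: 10101 XOR 10011 = 00110
  pos 5: 11000 XOR 10011 = 01011
  pos 6: 10110 XOR 10011 = 00101
Remainder (last 4 bits) = 1010. This is the CRC / FCS.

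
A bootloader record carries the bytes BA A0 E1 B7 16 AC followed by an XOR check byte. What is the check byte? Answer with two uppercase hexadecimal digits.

XOR the bytes together:
  start with 0xBA
  0xBA ⊕ 0xA0 = 0x1A
  0x1A ⊕ 0xE1 = 0xFB
  0xFB ⊕ 0xB7 = 0x4C
  0x4C ⊕ 0x16 = 0x5A
  0x5A ⊕ 0xAC = 0xF6

F6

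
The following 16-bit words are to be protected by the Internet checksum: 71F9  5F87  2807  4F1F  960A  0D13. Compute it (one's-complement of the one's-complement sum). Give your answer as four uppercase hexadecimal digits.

One's-complement addition (fold any carry out of bit 15 back into bit 0):
  0x71F9 + 0x5F87 = 0x0D180
  0xD180 + 0x2807 = 0x0F987
  0xF987 + 0x4F1F = 0x148A6 → wrap carry → 0x48A7
  0x48A7 + 0x960A = 0x0DEB1
  0xDEB1 + 0x0D13 = 0x0EBC4
One's-complement sum = 0xEBC4.
Checksum = ~0xEBC4 & 0xFFFF = 0x143B.

143B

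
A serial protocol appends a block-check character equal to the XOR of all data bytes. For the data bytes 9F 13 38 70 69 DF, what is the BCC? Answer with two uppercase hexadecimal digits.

72

XOR the bytes together:
  start with 0x9F
  0x9F ⊕ 0x13 = 0x8C
  0x8C ⊕ 0x38 = 0xB4
  0xB4 ⊕ 0x70 = 0xC4
  0xC4 ⊕ 0x69 = 0xAD
  0xAD ⊕ 0xDF = 0x72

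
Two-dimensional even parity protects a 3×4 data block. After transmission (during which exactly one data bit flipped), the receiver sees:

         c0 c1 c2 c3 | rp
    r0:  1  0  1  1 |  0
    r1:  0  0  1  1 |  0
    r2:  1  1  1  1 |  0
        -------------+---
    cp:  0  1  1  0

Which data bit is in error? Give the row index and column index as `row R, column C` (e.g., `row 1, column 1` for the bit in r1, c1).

row 0, column 3

Recompute each row's even parity and compare to rp:
  r0: data parity 1, sent rp 0 → mismatch
  r1: data parity 0, sent rp 0 → ok
  r2: data parity 0, sent rp 0 → ok
Recompute each column's even parity and compare to cp:
  c0: data parity 0, sent cp 0 → ok
  c1: data parity 1, sent cp 1 → ok
  c2: data parity 1, sent cp 1 → ok
  c3: data parity 1, sent cp 0 → mismatch
Exactly one row (r0) and one column (c3) fail → the flipped bit is at their intersection.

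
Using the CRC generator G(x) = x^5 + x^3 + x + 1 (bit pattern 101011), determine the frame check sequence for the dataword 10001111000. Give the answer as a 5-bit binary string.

01101

Append 5 zeros: 1000111100000000. Divide by 101011 (XOR where the leading bit is 1):
  pos 0: 100011 XOR 101011 = 001000
  pos 2: 100011 XOR 101011 = 001000
  pos 4: 100000 XOR 101011 = 001011
  pos 6: 101100 XOR 101011 = 000111
  pos 9: 111000 XOR 101011 = 010011
  pos 10: 100110 XOR 101011 = 001101
Remainder (last 5 bits) = 01101. This is the CRC / FCS.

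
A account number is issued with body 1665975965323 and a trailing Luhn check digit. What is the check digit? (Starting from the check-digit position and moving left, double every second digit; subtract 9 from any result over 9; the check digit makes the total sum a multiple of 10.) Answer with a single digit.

Partial digits right→left: 3 2 3 5 6 9 5 7 9 5 6 6 1
Double every second digit counting from the check-digit position (so the 1st, 3rd, 5th, ... of the partial from the right).
  doubled (with −9 where >9): 6 6 3 1 9 3 2 → sum 30
  kept as-is: 2 5 9 7 5 6 → sum 34
Total = 30 + 34 = 64.
Check digit = (10 − (64 mod 10)) mod 10 = 6.

6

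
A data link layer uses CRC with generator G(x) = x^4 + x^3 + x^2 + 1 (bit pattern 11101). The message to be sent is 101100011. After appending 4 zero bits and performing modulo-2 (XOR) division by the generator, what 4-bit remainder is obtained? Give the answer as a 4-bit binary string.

0001

Append 4 zeros: 1011000110000. Divide by 11101 (XOR where the leading bit is 1):
  pos 0: 10110 XOR 11101 = 01011
  pos 1: 10110 XOR 11101 = 01011
  pos 2: 10110 XOR 11101 = 01011
  pos 3: 10111 XOR 11101 = 01010
  pos 4: 10101 XOR 11101 = 01000
  pos 5: 10000 XOR 11101 = 01101
  pos 6: 11010 XOR 11101 = 00111
  pos 8: 11100 XOR 11101 = 00001
Remainder (last 4 bits) = 0001. This is the CRC / FCS.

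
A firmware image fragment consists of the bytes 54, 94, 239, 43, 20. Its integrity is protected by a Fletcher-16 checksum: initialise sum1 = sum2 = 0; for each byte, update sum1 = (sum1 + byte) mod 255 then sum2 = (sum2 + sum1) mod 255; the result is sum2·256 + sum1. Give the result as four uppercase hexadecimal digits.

C2C3

Running sums (mod 255):
  after byte 0 (54): sum1=54, sum2=54
  after byte 1 (94): sum1=148, sum2=202
  after byte 2 (239): sum1=132, sum2=79
  after byte 3 (43): sum1=175, sum2=254
  after byte 4 (20): sum1=195, sum2=194
Checksum = sum2·256 + sum1 = 194·256 + 195 = 49859 = 0xC2C3.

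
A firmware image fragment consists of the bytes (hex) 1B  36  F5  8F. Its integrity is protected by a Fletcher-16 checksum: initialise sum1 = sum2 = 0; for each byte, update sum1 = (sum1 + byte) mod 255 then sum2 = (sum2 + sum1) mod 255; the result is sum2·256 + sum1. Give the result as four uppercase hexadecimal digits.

Running sums (mod 255):
  after byte 0 (1B): sum1=27, sum2=27
  after byte 1 (36): sum1=81, sum2=108
  after byte 2 (F5): sum1=71, sum2=179
  after byte 3 (8F): sum1=214, sum2=138
Checksum = sum2·256 + sum1 = 138·256 + 214 = 35542 = 0x8AD6.

8AD6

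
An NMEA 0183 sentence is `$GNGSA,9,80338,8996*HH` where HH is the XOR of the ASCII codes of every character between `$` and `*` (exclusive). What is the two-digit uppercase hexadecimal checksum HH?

XOR the ASCII codes of the payload characters:
  'G' = 0x47 → acc = 0x47
  'N' = 0x4E → acc = 0x09
  'G' = 0x47 → acc = 0x4E
  'S' = 0x53 → acc = 0x1D
  'A' = 0x41 → acc = 0x5C
  ',' = 0x2C → acc = 0x70
  '9' = 0x39 → acc = 0x49
  ',' = 0x2C → acc = 0x65
  '8' = 0x38 → acc = 0x5D
  '0' = 0x30 → acc = 0x6D
  '3' = 0x33 → acc = 0x5E
  '3' = 0x33 → acc = 0x6D
  '8' = 0x38 → acc = 0x55
  ',' = 0x2C → acc = 0x79
  '8' = 0x38 → acc = 0x41
  '9' = 0x39 → acc = 0x78
  '9' = 0x39 → acc = 0x41
  '6' = 0x36 → acc = 0x77
Checksum = 0x77.

77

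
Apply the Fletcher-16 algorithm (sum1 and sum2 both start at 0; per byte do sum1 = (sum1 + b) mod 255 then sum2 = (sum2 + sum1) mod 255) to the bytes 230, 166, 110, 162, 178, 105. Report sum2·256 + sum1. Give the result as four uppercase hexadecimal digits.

1BBA

Running sums (mod 255):
  after byte 0 (230): sum1=230, sum2=230
  after byte 1 (166): sum1=141, sum2=116
  after byte 2 (110): sum1=251, sum2=112
  after byte 3 (162): sum1=158, sum2=15
  after byte 4 (178): sum1=81, sum2=96
  after byte 5 (105): sum1=186, sum2=27
Checksum = sum2·256 + sum1 = 27·256 + 186 = 7098 = 0x1BBA.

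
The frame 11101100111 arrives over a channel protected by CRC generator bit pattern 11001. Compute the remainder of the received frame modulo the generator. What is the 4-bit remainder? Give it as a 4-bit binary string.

Modulo-2 division of 11101100111 by 11001:
  pos 0: 11101 XOR 11001 = 00100
  pos 2: 10010 XOR 11001 = 01011
  pos 3: 10110 XOR 11001 = 01111
  pos 4: 11111 XOR 11001 = 00110
  pos 6: 11011 XOR 11001 = 00010
Remainder = 0010 (nonzero — an error is detected).

0010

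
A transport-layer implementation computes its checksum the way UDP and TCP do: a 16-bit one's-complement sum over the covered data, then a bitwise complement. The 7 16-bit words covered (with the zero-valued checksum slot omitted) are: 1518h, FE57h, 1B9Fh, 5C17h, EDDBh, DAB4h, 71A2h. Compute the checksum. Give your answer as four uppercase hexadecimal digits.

One's-complement addition (fold any carry out of bit 15 back into bit 0):
  0x1518 + 0xFE57 = 0x1136F → wrap carry → 0x1370
  0x1370 + 0x1B9F = 0x02F0F
  0x2F0F + 0x5C17 = 0x08B26
  0x8B26 + 0xEDDB = 0x17901 → wrap carry → 0x7902
  0x7902 + 0xDAB4 = 0x153B6 → wrap carry → 0x53B7
  0x53B7 + 0x71A2 = 0x0C559
One's-complement sum = 0xC559.
Checksum = ~0xC559 & 0xFFFF = 0x3AA6.

3AA6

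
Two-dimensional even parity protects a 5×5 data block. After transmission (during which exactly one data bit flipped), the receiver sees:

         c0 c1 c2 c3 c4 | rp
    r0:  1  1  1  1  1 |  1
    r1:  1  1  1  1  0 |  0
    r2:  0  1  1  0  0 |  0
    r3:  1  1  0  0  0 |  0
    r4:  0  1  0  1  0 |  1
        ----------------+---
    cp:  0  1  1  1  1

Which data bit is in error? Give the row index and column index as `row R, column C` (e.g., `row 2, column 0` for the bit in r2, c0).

Recompute each row's even parity and compare to rp:
  r0: data parity 1, sent rp 1 → ok
  r1: data parity 0, sent rp 0 → ok
  r2: data parity 0, sent rp 0 → ok
  r3: data parity 0, sent rp 0 → ok
  r4: data parity 0, sent rp 1 → mismatch
Recompute each column's even parity and compare to cp:
  c0: data parity 1, sent cp 0 → mismatch
  c1: data parity 1, sent cp 1 → ok
  c2: data parity 1, sent cp 1 → ok
  c3: data parity 1, sent cp 1 → ok
  c4: data parity 1, sent cp 1 → ok
Exactly one row (r4) and one column (c0) fail → the flipped bit is at their intersection.

row 4, column 0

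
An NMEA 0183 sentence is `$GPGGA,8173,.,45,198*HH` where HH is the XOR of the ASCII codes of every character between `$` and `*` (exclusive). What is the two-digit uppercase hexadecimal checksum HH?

44

XOR the ASCII codes of the payload characters:
  'G' = 0x47 → acc = 0x47
  'P' = 0x50 → acc = 0x17
  'G' = 0x47 → acc = 0x50
  'G' = 0x47 → acc = 0x17
  'A' = 0x41 → acc = 0x56
  ',' = 0x2C → acc = 0x7A
  '8' = 0x38 → acc = 0x42
  '1' = 0x31 → acc = 0x73
  '7' = 0x37 → acc = 0x44
  '3' = 0x33 → acc = 0x77
  ',' = 0x2C → acc = 0x5B
  '.' = 0x2E → acc = 0x75
  ',' = 0x2C → acc = 0x59
  '4' = 0x34 → acc = 0x6D
  '5' = 0x35 → acc = 0x58
  ',' = 0x2C → acc = 0x74
  '1' = 0x31 → acc = 0x45
  '9' = 0x39 → acc = 0x7C
  '8' = 0x38 → acc = 0x44
Checksum = 0x44.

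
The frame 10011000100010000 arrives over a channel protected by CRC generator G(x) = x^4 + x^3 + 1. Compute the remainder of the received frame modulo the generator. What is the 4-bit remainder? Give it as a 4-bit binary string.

Modulo-2 division of 10011000100010000 by 11001:
  pos 0: 10011 XOR 11001 = 01010
  pos 1: 10100 XOR 11001 = 01101
  pos 2: 11010 XOR 11001 = 00011
  pos 5: 11010 XOR 11001 = 00011
  pos 8: 11001 XOR 11001 = 00000
Remainder = 0000 (zero — the frame passes the CRC check).

0000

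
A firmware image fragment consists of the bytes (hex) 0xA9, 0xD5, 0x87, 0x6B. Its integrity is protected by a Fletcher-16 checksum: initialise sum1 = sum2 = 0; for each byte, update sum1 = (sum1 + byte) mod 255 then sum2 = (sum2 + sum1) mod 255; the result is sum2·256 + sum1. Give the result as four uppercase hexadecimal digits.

A272

Running sums (mod 255):
  after byte 0 (0xA9): sum1=169, sum2=169
  after byte 1 (0xD5): sum1=127, sum2=41
  after byte 2 (0x87): sum1=7, sum2=48
  after byte 3 (0x6B): sum1=114, sum2=162
Checksum = sum2·256 + sum1 = 162·256 + 114 = 41586 = 0xA272.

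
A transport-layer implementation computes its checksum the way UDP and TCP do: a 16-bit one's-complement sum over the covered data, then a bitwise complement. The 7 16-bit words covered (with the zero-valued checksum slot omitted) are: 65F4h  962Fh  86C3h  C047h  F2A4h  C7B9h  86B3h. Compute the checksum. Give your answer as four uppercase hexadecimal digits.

7BBE

One's-complement addition (fold any carry out of bit 15 back into bit 0):
  0x65F4 + 0x962F = 0x0FC23
  0xFC23 + 0x86C3 = 0x182E6 → wrap carry → 0x82E7
  0x82E7 + 0xC047 = 0x1432E → wrap carry → 0x432F
  0x432F + 0xF2A4 = 0x135D3 → wrap carry → 0x35D4
  0x35D4 + 0xC7B9 = 0x0FD8D
  0xFD8D + 0x86B3 = 0x18440 → wrap carry → 0x8441
One's-complement sum = 0x8441.
Checksum = ~0x8441 & 0xFFFF = 0x7BBE.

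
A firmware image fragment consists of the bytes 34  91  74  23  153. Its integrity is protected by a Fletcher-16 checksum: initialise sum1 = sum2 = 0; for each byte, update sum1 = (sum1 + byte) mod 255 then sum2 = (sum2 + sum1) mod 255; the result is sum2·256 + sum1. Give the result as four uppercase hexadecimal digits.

Running sums (mod 255):
  after byte 0 (34): sum1=34, sum2=34
  after byte 1 (91): sum1=125, sum2=159
  after byte 2 (74): sum1=199, sum2=103
  after byte 3 (23): sum1=222, sum2=70
  after byte 4 (153): sum1=120, sum2=190
Checksum = sum2·256 + sum1 = 190·256 + 120 = 48760 = 0xBE78.

BE78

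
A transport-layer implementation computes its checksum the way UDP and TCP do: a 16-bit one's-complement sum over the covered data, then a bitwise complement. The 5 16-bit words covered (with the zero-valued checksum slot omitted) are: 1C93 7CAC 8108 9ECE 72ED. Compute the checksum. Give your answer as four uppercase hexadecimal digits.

D3FB

One's-complement addition (fold any carry out of bit 15 back into bit 0):
  0x1C93 + 0x7CAC = 0x0993F
  0x993F + 0x8108 = 0x11A47 → wrap carry → 0x1A48
  0x1A48 + 0x9ECE = 0x0B916
  0xB916 + 0x72ED = 0x12C03 → wrap carry → 0x2C04
One's-complement sum = 0x2C04.
Checksum = ~0x2C04 & 0xFFFF = 0xD3FB.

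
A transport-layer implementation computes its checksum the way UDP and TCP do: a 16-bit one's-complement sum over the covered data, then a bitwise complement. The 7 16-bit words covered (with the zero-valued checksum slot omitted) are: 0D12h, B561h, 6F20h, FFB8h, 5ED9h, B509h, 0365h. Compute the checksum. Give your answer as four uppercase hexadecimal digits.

B76A

One's-complement addition (fold any carry out of bit 15 back into bit 0):
  0x0D12 + 0xB561 = 0x0C273
  0xC273 + 0x6F20 = 0x13193 → wrap carry → 0x3194
  0x3194 + 0xFFB8 = 0x1314C → wrap carry → 0x314D
  0x314D + 0x5ED9 = 0x09026
  0x9026 + 0xB509 = 0x1452F → wrap carry → 0x4530
  0x4530 + 0x0365 = 0x04895
One's-complement sum = 0x4895.
Checksum = ~0x4895 & 0xFFFF = 0xB76A.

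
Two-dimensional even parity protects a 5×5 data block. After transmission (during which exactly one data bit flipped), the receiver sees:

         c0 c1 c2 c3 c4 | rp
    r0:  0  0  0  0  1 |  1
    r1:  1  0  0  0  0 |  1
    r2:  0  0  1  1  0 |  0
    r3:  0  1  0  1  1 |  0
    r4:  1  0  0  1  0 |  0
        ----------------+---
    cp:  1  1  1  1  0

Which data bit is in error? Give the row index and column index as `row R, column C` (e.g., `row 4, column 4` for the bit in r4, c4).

Recompute each row's even parity and compare to rp:
  r0: data parity 1, sent rp 1 → ok
  r1: data parity 1, sent rp 1 → ok
  r2: data parity 0, sent rp 0 → ok
  r3: data parity 1, sent rp 0 → mismatch
  r4: data parity 0, sent rp 0 → ok
Recompute each column's even parity and compare to cp:
  c0: data parity 0, sent cp 1 → mismatch
  c1: data parity 1, sent cp 1 → ok
  c2: data parity 1, sent cp 1 → ok
  c3: data parity 1, sent cp 1 → ok
  c4: data parity 0, sent cp 0 → ok
Exactly one row (r3) and one column (c0) fail → the flipped bit is at their intersection.

row 3, column 0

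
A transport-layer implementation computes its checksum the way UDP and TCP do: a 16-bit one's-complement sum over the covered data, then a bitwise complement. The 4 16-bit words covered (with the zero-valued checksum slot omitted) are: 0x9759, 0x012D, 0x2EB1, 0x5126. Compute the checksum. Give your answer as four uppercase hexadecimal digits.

One's-complement addition (fold any carry out of bit 15 back into bit 0):
  0x9759 + 0x012D = 0x09886
  0x9886 + 0x2EB1 = 0x0C737
  0xC737 + 0x5126 = 0x1185D → wrap carry → 0x185E
One's-complement sum = 0x185E.
Checksum = ~0x185E & 0xFFFF = 0xE7A1.

E7A1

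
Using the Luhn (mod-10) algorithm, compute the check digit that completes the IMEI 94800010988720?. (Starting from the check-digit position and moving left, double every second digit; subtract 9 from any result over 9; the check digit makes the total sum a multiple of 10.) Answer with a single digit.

3

Partial digits right→left: 0 2 7 8 8 9 0 1 0 0 0 8 4 9
Double every second digit counting from the check-digit position (so the 1st, 3rd, 5th, ... of the partial from the right).
  doubled (with −9 where >9): 0 5 7 0 0 0 8 → sum 20
  kept as-is: 2 8 9 1 0 8 9 → sum 37
Total = 20 + 37 = 57.
Check digit = (10 − (57 mod 10)) mod 10 = 3.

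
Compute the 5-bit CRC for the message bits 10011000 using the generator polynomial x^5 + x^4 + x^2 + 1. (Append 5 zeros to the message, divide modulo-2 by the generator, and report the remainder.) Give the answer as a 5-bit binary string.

Append 5 zeros: 1001100000000. Divide by 110101 (XOR where the leading bit is 1):
  pos 0: 100110 XOR 110101 = 010011
  pos 1: 100110 XOR 110101 = 010011
  pos 2: 100110 XOR 110101 = 010011
  pos 3: 100110 XOR 110101 = 010011
  pos 4: 100110 XOR 110101 = 010011
  pos 5: 100110 XOR 110101 = 010011
  pos 6: 100110 XOR 110101 = 010011
  pos 7: 100110 XOR 110101 = 010011
Remainder (last 5 bits) = 10011. This is the CRC / FCS.

10011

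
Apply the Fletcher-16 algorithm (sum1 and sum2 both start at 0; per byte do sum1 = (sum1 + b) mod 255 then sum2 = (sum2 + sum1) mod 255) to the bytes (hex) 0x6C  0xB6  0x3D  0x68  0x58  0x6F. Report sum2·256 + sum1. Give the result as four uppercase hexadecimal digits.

6A90

Running sums (mod 255):
  after byte 0 (0x6C): sum1=108, sum2=108
  after byte 1 (0xB6): sum1=35, sum2=143
  after byte 2 (0x3D): sum1=96, sum2=239
  after byte 3 (0x68): sum1=200, sum2=184
  after byte 4 (0x58): sum1=33, sum2=217
  after byte 5 (0x6F): sum1=144, sum2=106
Checksum = sum2·256 + sum1 = 106·256 + 144 = 27280 = 0x6A90.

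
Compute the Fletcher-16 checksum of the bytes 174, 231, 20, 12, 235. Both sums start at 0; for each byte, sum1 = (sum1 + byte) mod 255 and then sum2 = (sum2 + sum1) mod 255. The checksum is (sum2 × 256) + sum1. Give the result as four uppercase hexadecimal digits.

Running sums (mod 255):
  after byte 0 (174): sum1=174, sum2=174
  after byte 1 (231): sum1=150, sum2=69
  after byte 2 (20): sum1=170, sum2=239
  after byte 3 (12): sum1=182, sum2=166
  after byte 4 (235): sum1=162, sum2=73
Checksum = sum2·256 + sum1 = 73·256 + 162 = 18850 = 0x49A2.

49A2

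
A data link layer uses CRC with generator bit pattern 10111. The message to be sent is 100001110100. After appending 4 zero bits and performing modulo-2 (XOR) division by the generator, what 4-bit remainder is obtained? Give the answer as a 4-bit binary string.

0111

Append 4 zeros: 1000011101000000. Divide by 10111 (XOR where the leading bit is 1):
  pos 0: 10000 XOR 10111 = 00111
  pos 2: 11111 XOR 10111 = 01000
  pos 3: 10001 XOR 10111 = 00110
  pos 5: 11001 XOR 10111 = 01110
  pos 6: 11100 XOR 10111 = 01011
  pos 7: 10110 XOR 10111 = 00001
  pos 11: 10000 XOR 10111 = 00111
Remainder (last 4 bits) = 0111. This is the CRC / FCS.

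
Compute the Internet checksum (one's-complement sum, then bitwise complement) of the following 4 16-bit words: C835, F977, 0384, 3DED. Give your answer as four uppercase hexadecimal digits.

FCE0

One's-complement addition (fold any carry out of bit 15 back into bit 0):
  0xC835 + 0xF977 = 0x1C1AC → wrap carry → 0xC1AD
  0xC1AD + 0x0384 = 0x0C531
  0xC531 + 0x3DED = 0x1031E → wrap carry → 0x031F
One's-complement sum = 0x031F.
Checksum = ~0x031F & 0xFFFF = 0xFCE0.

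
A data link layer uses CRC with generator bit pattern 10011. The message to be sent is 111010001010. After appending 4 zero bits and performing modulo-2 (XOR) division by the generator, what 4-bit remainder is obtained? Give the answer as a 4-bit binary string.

Append 4 zeros: 1110100010100000. Divide by 10011 (XOR where the leading bit is 1):
  pos 0: 11101 XOR 10011 = 01110
  pos 1: 11100 XOR 10011 = 01111
  pos 2: 11110 XOR 10011 = 01101
  pos 3: 11010 XOR 10011 = 01001
  pos 4: 10011 XOR 10011 = 00000
  pos 10: 10000 XOR 10011 = 00011
Remainder (last 4 bits) = 0110. This is the CRC / FCS.

0110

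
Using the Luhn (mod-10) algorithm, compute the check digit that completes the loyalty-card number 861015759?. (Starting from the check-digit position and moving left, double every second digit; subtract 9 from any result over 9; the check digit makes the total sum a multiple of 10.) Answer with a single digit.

Partial digits right→left: 9 5 7 5 1 0 1 6 8
Double every second digit counting from the check-digit position (so the 1st, 3rd, 5th, ... of the partial from the right).
  doubled (with −9 where >9): 9 5 2 2 7 → sum 25
  kept as-is: 5 5 0 6 → sum 16
Total = 25 + 16 = 41.
Check digit = (10 − (41 mod 10)) mod 10 = 9.

9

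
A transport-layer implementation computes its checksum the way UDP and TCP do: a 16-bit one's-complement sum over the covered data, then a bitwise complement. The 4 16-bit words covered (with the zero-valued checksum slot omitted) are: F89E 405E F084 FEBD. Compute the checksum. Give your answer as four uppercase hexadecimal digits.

D7BF

One's-complement addition (fold any carry out of bit 15 back into bit 0):
  0xF89E + 0x405E = 0x138FC → wrap carry → 0x38FD
  0x38FD + 0xF084 = 0x12981 → wrap carry → 0x2982
  0x2982 + 0xFEBD = 0x1283F → wrap carry → 0x2840
One's-complement sum = 0x2840.
Checksum = ~0x2840 & 0xFFFF = 0xD7BF.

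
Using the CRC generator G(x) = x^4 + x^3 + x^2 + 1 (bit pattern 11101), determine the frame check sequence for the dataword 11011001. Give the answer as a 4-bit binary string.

Append 4 zeros: 110110010000. Divide by 11101 (XOR where the leading bit is 1):
  pos 0: 11011 XOR 11101 = 00110
  pos 2: 11000 XOR 11101 = 00101
  pos 4: 10110 XOR 11101 = 01011
  pos 5: 10110 XOR 11101 = 01011
  pos 6: 10110 XOR 11101 = 01011
  pos 7: 10110 XOR 11101 = 01011
Remainder (last 4 bits) = 1011. This is the CRC / FCS.

1011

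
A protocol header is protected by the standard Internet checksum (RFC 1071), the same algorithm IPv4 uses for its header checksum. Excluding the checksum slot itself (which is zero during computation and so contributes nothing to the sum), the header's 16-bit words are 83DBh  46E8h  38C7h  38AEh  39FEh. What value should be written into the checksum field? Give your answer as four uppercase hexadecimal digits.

89C8

One's-complement addition (fold any carry out of bit 15 back into bit 0):
  0x83DB + 0x46E8 = 0x0CAC3
  0xCAC3 + 0x38C7 = 0x1038A → wrap carry → 0x038B
  0x038B + 0x38AE = 0x03C39
  0x3C39 + 0x39FE = 0x07637
One's-complement sum = 0x7637.
Checksum = ~0x7637 & 0xFFFF = 0x89C8.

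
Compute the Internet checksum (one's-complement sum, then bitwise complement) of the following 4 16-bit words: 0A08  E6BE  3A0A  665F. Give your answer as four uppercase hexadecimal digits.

6ECF

One's-complement addition (fold any carry out of bit 15 back into bit 0):
  0x0A08 + 0xE6BE = 0x0F0C6
  0xF0C6 + 0x3A0A = 0x12AD0 → wrap carry → 0x2AD1
  0x2AD1 + 0x665F = 0x09130
One's-complement sum = 0x9130.
Checksum = ~0x9130 & 0xFFFF = 0x6ECF.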